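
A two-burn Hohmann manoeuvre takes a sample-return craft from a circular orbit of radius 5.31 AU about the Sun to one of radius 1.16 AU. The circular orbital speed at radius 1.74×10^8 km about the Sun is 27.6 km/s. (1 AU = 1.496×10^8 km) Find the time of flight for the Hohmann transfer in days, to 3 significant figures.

From the circular-orbit relation v² = μ/r at r = 1.74×10^8 km: μ = v²r = (27.6)² × 1.74×10^8 = 1.32546×10^11 km³/s².
In km: r₁ = 5.31 × 1.496×10^8 = 7.94376×10^8 km; r₂ = 1.16 × 1.496×10^8 = 1.73536×10^8 km.
Semi-major axis of the transfer orbit: a_t = (7.94376×10^8 + 1.73536×10^8)/2 = 4.83956×10^8 km.
Transfer time t = π√(a_t³/μ) = π√((4.83956×10^8)³ / 1.32546×10^11) = 9.187×10^7 s.
Converting: 9.187×10^7 s ÷ 86400 s/day = 1060 days.

t = 1060 days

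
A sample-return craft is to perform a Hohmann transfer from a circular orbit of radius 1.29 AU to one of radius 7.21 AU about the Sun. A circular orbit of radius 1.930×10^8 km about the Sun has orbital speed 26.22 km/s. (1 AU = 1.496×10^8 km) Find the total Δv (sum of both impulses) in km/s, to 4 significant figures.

From the circular-orbit relation v² = μ/r at r = 1.930×10^8 km: μ = v²r = (26.22)² × 1.930×10^8 = 1.32685×10^11 km³/s².
In km: r₁ = 1.29 × 1.496×10^8 = 1.92984×10^8 km; r₂ = 7.21 × 1.496×10^8 = 1.078616×10^9 km.
Transfer-ellipse semi-major axis a_t = (r₁ + r₂)/2 = (1.92984×10^8 + 1.078616×10^9)/2 = 6.358×10^8 km.
Circular speed at r₁: v₁ = √(μ/r₁) = √(1.32685×10^11/1.92984×10^8) = 26.221 km/s.
Transfer-orbit speed at r₁ (vis-viva equation): v_p = √[μ(2/r₁ − 1/a_t)] = 34.153 km/s.
First burn Δv₁ = |v_p − v₁| = 7.932 km/s.
At r₂, v₂ = √(μ/r₂) = 11.0912 km/s.
Transfer-orbit speed at r₂: v_a = √[μ(2/r₂ − 1/a_t)] = 6.11052 km/s.
Second burn Δv₂ = |v₂ − v_a| = 4.981 km/s.
Total Δv = Δv₁ + Δv₂ = 12.91 km/s.

Δv = 12.91 km/s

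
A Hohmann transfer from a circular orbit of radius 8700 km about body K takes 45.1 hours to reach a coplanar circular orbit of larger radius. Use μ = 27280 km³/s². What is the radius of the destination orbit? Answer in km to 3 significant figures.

r₂ = 74800 km

Transfer time t = 45.1 hours = 1.6236×10^5 s, and t = π√(a_t³/μ).
So a_t = (μ t²/π²)^(1/3) = (27280 × (1.6236×10^5)² / π²)^(1/3) = 41767 km.
Since a_t = (r₁ + r₂)/2, r₂ = 2a_t − r₁ = 2×41767 − 8700 = 74834 km.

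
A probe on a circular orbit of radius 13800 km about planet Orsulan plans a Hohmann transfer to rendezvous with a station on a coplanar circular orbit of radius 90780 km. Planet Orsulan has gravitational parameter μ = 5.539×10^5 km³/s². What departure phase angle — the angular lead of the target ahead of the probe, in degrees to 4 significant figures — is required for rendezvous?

φ = 101.3°

Semi-major axis of the transfer orbit: a_t = (13800 + 90780)/2 = 52290 km.
The half-period of the transfer ellipse is t = π√(a_t³/μ) = 50473 s.
Target angular speed ω₂ = √(μ/r₂³) = 2.7210×10^-5 rad/s.
Angle swept by the target during transfer: ω₂·t = 1.3734 rad = 78.69°.
The probe traverses 180° on the transfer ellipse, so the target must lead by 180° − 78.69° = 101.3°.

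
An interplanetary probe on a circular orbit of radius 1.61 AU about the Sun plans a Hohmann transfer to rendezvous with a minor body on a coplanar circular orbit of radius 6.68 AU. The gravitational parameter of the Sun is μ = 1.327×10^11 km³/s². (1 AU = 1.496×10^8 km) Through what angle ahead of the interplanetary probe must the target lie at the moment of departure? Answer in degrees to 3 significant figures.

In km: r₁ = 1.61 × 1.496×10^8 = 2.40856×10^8 km; r₂ = 6.68 × 1.496×10^8 = 9.99328×10^8 km.
Transfer-ellipse semi-major axis a_t = (r₁ + r₂)/2 = (2.40856×10^8 + 9.99328×10^8)/2 = 6.20092×10^8 km.
The half-period of the transfer ellipse is t = π√(a_t³/μ) = 1.3317×10^8 s.
Target angular speed ω₂ = √(μ/r₂³) = 1.1531×10^-8 rad/s.
Angle swept by the target during transfer: ω₂·t = 1.5356 rad = 87.98°.
Arrival is 180° from departure on the ellipse, so φ = 180° − 87.98° = 92.0°.

φ = 92.0°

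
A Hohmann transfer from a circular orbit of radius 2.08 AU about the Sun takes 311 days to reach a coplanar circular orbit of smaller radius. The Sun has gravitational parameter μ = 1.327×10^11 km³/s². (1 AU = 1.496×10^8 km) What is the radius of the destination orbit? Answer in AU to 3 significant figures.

r₂ = 0.772 AU

In km: r₁ = 2.08 × 1.496×10^8 = 3.11168×10^8 km.
Transfer time t = 311 days = 2.68704×10^7 s, and t = π√(a_t³/μ).
So a_t = (μ t²/π²)^(1/3) = (1.327×10^11 × (2.68704×10^7)² / π²)^(1/3) = 2.1332×10^8 km.
Since a_t = (r₁ + r₂)/2, r₂ = 2a_t − r₁ = 2×2.1332×10^8 − 3.11168×10^8 = 1.15472×10^8 km.
In AU: r₂ = 1.15472×10^8 / 1.496×10^8 = 0.772 AU.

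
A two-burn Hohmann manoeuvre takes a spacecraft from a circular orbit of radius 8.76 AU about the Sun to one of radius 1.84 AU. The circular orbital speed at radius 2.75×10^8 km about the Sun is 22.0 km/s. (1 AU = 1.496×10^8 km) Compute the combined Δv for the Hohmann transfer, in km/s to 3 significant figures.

Δv = 10.4 km/s

From the circular-orbit relation v² = μ/r at r = 2.75×10^8 km: μ = v²r = (22.0)² × 2.75×10^8 = 1.33100×10^11 km³/s².
In km: r₁ = 8.76 × 1.496×10^8 = 1.310496×10^9 km; r₂ = 1.84 × 1.496×10^8 = 2.75264×10^8 km.
The Hohmann ellipse has a_t = (r₁ + r₂)/2 = 7.9288×10^8 km.
At r₁ the circular-orbit speed is v₁ = √(μ/r₁) = 10.078 km/s.
On the transfer ellipse at r₁, vis-viva equation gives v_a = √[μ(2/r₁ − 1/a_t)] = 5.9380 km/s.
First burn Δv₁ = |v_a − v₁| = 4.140 km/s.
Circular speed at r₂: v₂ = √(μ/r₂) = 21.989 km/s.
Transfer-orbit speed at r₂: v_p = √[μ(2/r₂ − 1/a_t)] = 28.270 km/s.
Second burn Δv₂ = |v₂ − v_p| = 6.281 km/s.
Δv = Δv₁ + Δv₂ = 4.140 + 6.281 = 10.42 km/s.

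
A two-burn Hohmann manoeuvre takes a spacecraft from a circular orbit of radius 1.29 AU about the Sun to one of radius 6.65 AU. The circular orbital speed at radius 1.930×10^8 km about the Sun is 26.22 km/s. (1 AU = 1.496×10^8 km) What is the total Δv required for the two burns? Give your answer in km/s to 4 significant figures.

From the circular-orbit relation v² = μ/r at r = 1.930×10^8 km: μ = v²r = (26.22)² × 1.930×10^8 = 1.32685×10^11 km³/s².
In km: r₁ = 1.29 × 1.496×10^8 = 1.92984×10^8 km; r₂ = 6.65 × 1.496×10^8 = 9.9484×10^8 km.
The Hohmann ellipse has a_t = (r₁ + r₂)/2 = 5.93912×10^8 km.
At r₁ the circular-orbit speed is v₁ = √(μ/r₁) = 26.221 km/s.
Transfer-orbit speed at r₁ (vis-viva equation): v_p = √[μ(2/r₁ − 1/a_t)] = 33.936 km/s.
First burn Δv₁ = |v_p − v₁| = 7.715 km/s.
At r₂, v₂ = √(μ/r₂) = 11.549 km/s.
Transfer-orbit speed at r₂: v_a = √[μ(2/r₂ − 1/a_t)] = 6.5832 km/s.
Second burn Δv₂ = |v₂ − v_a| = 4.966 km/s.
Total Δv = Δv₁ + Δv₂ = 12.68 km/s.

Δv = 12.68 km/s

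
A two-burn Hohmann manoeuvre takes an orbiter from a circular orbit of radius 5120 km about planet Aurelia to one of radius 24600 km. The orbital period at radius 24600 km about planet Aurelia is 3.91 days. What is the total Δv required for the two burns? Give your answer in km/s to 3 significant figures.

Δv = 0.476 km/s

From Kepler's third law T² = 4π²r³/μ at r = 24600 km, T = 3.91 days = 3.91 × 86400 s = 3.37824×10^5 s: μ = 4π²r³/T² = 5149.73 km³/s².
Transfer-ellipse semi-major axis a_t = (r₁ + r₂)/2 = (5120 + 24600)/2 = 14860 km.
Circular speed at r₁: v₁ = √(μ/r₁) = √(5149.73/5120) = 1.00290 km/s.
On the transfer ellipse at r₁, vis-viva gives v_p = √[μ(2/r₁ − 1/a_t)] = 1.29037 km/s.
First burn Δv₁ = |v_p − v₁| = 0.28747 km/s.
At r₂, v₂ = √(μ/r₂) = 0.45754 km/s.
Transfer-orbit speed at r₂: v_a = √[μ(2/r₂ − 1/a_t)] = 0.26857 km/s.
Second burn Δv₂ = |v₂ − v_a| = 0.18897 km/s.
Total Δv = Δv₁ + Δv₂ = 0.4764 km/s.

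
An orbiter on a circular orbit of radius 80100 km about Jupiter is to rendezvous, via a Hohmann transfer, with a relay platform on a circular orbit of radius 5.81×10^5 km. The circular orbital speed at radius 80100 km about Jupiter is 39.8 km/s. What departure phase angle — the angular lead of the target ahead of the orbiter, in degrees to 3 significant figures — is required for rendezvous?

From the circular-orbit relation v² = μ/r at r = 80100 km: μ = v²r = (39.8)² × 80100 = 1.26882×10^8 km³/s².
Semi-major axis of the transfer orbit: a_t = (80100 + 5.810×10^5)/2 = 3.3055×10^5 km.
The half-period of the transfer ellipse is t = π√(a_t³/μ) = 53004 s.
The target's mean motion on its circular orbit is ω₂ = √(μ/r₂³) = 2.5435×10^-5 rad/s.
Angle swept by the target during transfer: ω₂·t = 1.34816 rad = 77.24°.
Arrival is 180° from departure on the ellipse, so φ = 180° − 77.24° = 103°.

φ = 103°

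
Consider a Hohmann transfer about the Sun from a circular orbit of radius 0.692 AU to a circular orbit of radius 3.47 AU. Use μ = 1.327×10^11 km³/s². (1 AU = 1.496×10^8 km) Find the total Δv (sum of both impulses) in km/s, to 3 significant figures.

Δv = 17.2 km/s

In km: r₁ = 0.692 × 1.496×10^8 = 1.035232×10^8 km; r₂ = 3.47 × 1.496×10^8 = 5.19112×10^8 km.
Transfer-ellipse semi-major axis a_t = (r₁ + r₂)/2 = (1.035232×10^8 + 5.19112×10^8)/2 = 3.113176×10^8 km.
At r₁ the circular-orbit speed is v₁ = √(μ/r₁) = 35.80 km/s.
On the transfer ellipse at r₁, v² = μ(2/r − 1/a) gives v_p = √[μ(2/r₁ − 1/a_t)] = 46.23 km/s.
First burn Δv₁ = |v_p − v₁| = 10.43 km/s.
At r₂, v₂ = √(μ/r₂) = 15.9884 km/s.
Transfer-orbit speed at r₂: v_a = √[μ(2/r₂ − 1/a_t)] = 9.21981 km/s.
Second burn Δv₂ = |v₂ − v_a| = 6.769 km/s.
Total Δv = Δv₁ + Δv₂ = 17.20 km/s.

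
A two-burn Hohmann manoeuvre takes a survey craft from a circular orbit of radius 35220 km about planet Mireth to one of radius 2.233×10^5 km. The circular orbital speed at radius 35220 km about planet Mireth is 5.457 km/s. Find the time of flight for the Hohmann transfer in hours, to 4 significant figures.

t = 39.60 hours

From the circular-orbit relation v² = μ/r at r = 35220 km: μ = v²r = (5.457)² × 35220 = 1.04881×10^6 km³/s².
Semi-major axis of the transfer orbit: a_t = (35220 + 2.233×10^5)/2 = 1.2926×10^5 km.
By Kepler's third law the transfer-orbit period is T = 2π√(a_t³/μ), so t = T/2 = 1.4256×10^5 s.
Converting: 1.4256×10^5 s ÷ 3600 s/hour = 39.60 hours.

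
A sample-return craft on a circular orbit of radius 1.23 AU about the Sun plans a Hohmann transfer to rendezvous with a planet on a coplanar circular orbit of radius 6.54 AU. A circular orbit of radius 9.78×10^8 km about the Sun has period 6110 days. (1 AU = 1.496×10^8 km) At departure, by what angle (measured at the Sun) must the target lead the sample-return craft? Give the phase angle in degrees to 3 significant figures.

From Kepler's third law T² = 4π²r³/μ at r = 9.78×10^8 km, T = 6110 days = 6110 × 86400 s = 5.27904×10^8 s: μ = 4π²r³/T² = 1.32515×10^11 km³/s².
In km: r₁ = 1.23 × 1.496×10^8 = 1.84008×10^8 km; r₂ = 6.54 × 1.496×10^8 = 9.78384×10^8 km.
Transfer-ellipse semi-major axis a_t = (r₁ + r₂)/2 = (1.84008×10^8 + 9.78384×10^8)/2 = 5.81196×10^8 km.
The half-period of the transfer ellipse is t = π√(a_t³/μ) = 1.20921×10^8 s.
Target angular speed ω₂ = √(μ/r₂³) = 1.18951×10^-8 rad/s.
Angle swept by the target during transfer: ω₂·t = 1.4384 rad = 82.41°.
Arrival is 180° from departure on the ellipse, so φ = 180° − 82.41° = 97.6°.

φ = 97.6°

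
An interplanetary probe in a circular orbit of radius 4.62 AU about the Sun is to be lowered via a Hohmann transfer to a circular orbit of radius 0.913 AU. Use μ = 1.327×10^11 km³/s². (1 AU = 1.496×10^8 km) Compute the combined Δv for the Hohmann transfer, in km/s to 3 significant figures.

Δv = 15.0 km/s

In km: r₁ = 4.62 × 1.496×10^8 = 6.91152×10^8 km; r₂ = 0.913 × 1.496×10^8 = 1.365848×10^8 km.
The Hohmann ellipse has a_t = (r₁ + r₂)/2 = 4.138684×10^8 km.
Circular speed at r₁: v₁ = √(μ/r₁) = √(1.327×10^11/6.91152×10^8) = 13.856 km/s.
On the transfer ellipse at r₁, vis-viva gives v_a = √[μ(2/r₁ − 1/a_t)] = 7.9601 km/s.
First burn Δv₁ = |v_a − v₁| = 5.896 km/s.
At r₂, v₂ = √(μ/r₂) = 31.17 km/s.
Transfer-orbit speed at r₂: v_p = √[μ(2/r₂ − 1/a_t)] = 40.28 km/s.
Second burn Δv₂ = |v₂ − v_p| = 9.110 km/s.
Total Δv = Δv₁ + Δv₂ = 15.01 km/s.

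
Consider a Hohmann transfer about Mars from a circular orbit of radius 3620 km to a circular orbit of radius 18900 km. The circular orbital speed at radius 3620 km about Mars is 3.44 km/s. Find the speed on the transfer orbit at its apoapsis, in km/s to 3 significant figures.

v = 0.854 km/s

From the circular-orbit relation v² = μ/r at r = 3620 km: μ = v²r = (3.44)² × 3620 = 42837.6 km³/s².
The Hohmann ellipse has a_t = (r₁ + r₂)/2 = 11260 km.
At apoapsis, r = 18900 km.
Applying v² = μ(2/r − 1/a_t): v = 0.8536 km/s.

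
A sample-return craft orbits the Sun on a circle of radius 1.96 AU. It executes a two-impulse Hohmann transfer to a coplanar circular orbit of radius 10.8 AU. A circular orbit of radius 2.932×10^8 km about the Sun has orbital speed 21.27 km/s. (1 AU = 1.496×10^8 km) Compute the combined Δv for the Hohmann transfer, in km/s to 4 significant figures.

From the circular-orbit relation v² = μ/r at r = 2.932×10^8 km: μ = v²r = (21.27)² × 2.932×10^8 = 1.32647×10^11 km³/s².
In km: r₁ = 1.96 × 1.496×10^8 = 2.93216×10^8 km; r₂ = 10.8 × 1.496×10^8 = 1.61568×10^9 km.
Transfer-ellipse semi-major axis a_t = (r₁ + r₂)/2 = (2.93216×10^8 + 1.61568×10^9)/2 = 9.54448×10^8 km.
Circular speed at r₁: v₁ = √(μ/r₁) = √(1.32647×10^11/2.93216×10^8) = 21.269 km/s.
On the transfer ellipse at r₁, vis-viva equation gives v_p = √[μ(2/r₁ − 1/a_t)] = 27.673 km/s.
First burn Δv₁ = |v_p − v₁| = 6.404 km/s.
Circular speed at r₂: v₂ = √(μ/r₂) = 9.061 km/s.
Transfer-orbit speed at r₂: v_a = √[μ(2/r₂ − 1/a_t)] = 5.022 km/s.
Second burn Δv₂ = |v₂ − v_a| = 4.039 km/s.
Δv = Δv₁ + Δv₂ = 6.404 + 4.039 = 10.44 km/s.

Δv = 10.44 km/s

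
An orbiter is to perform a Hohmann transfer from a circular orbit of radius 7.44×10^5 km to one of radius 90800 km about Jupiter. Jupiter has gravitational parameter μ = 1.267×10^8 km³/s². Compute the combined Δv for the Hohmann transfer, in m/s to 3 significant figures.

Δv = 19500 m/s

Semi-major axis of the transfer orbit: a_t = (7.440×10^5 + 90800)/2 = 4.174×10^5 km.
At r₁ the circular-orbit speed is v₁ = √(μ/r₁) = 13.05 km/s.
On the transfer ellipse at r₁, vis-viva gives v_a = √[μ(2/r₁ − 1/a_t)] = 6.087 km/s.
First burn Δv₁ = |v_a − v₁| = 6.963 km/s.
Circular speed at r₂: v₂ = √(μ/r₂) = 37.35 km/s.
Transfer-orbit speed at r₂: v_p = √[μ(2/r₂ − 1/a_t)] = 49.87 km/s.
Second burn Δv₂ = |v₂ − v_p| = 12.52 km/s.
Total Δv = Δv₁ + Δv₂ = 19.48 km/s.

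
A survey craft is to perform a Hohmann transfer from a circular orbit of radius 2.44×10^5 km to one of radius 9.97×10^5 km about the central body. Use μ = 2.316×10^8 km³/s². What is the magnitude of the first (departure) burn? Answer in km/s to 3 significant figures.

Δv₁ = 8.24 km/s

Transfer-ellipse semi-major axis a_t = (r₁ + r₂)/2 = (2.440×10^5 + 9.970×10^5)/2 = 6.205×10^5 km.
Circular speed at r = 2.440×10^5 km: v_c = √(μ/r) = 30.809 km/s.
Vis-viva on the transfer ellipse at r = 2.440×10^5 km gives v_t = √[μ(2/r − 1/a_t)] = 39.053 km/s.
Δv₁ = |v_t − v_c| = |39.053 − 30.809| = 8.244 km/s.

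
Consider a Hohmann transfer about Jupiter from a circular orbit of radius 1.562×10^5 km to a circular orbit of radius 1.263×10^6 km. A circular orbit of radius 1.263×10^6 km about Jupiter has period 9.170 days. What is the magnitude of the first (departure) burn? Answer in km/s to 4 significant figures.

Δv₁ = 9.516 km/s

From Kepler's third law T² = 4π²r³/μ at r = 1.263×10^6 km, T = 9.170 days = 9.170 × 86400 s = 7.92288×10^5 s: μ = 4π²r³/T² = 1.26708×10^8 km³/s².
Transfer-ellipse semi-major axis a_t = (r₁ + r₂)/2 = (1.562×10^5 + 1.263×10^6)/2 = 7.096×10^5 km.
Circular speed at r = 1.562×10^5 km: v_c = √(μ/r) = 28.4814 km/s.
Vis-viva on the transfer ellipse at r = 1.562×10^5 km gives v_t = √[μ(2/r − 1/a_t)] = 37.9976 km/s.
Δv₁ = |v_t − v_c| = |37.9976 − 28.4814| = 9.516 km/s.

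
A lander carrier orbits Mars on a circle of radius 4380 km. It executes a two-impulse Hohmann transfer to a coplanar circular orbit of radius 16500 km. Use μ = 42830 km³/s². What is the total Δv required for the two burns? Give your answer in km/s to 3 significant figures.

Transfer-ellipse semi-major axis a_t = (r₁ + r₂)/2 = (4380 + 16500)/2 = 10440 km.
Circular speed at r₁: v₁ = √(μ/r₁) = √(42830/4380) = 3.12707 km/s.
On the transfer ellipse at r₁, v² = μ(2/r − 1/a) gives v_p = √[μ(2/r₁ − 1/a_t)] = 3.93123 km/s.
First burn Δv₁ = |v_p − v₁| = 0.8042 km/s.
Circular speed at r₂: v₂ = √(μ/r₂) = 1.61114 km/s.
Transfer-orbit speed at r₂: v_a = √[μ(2/r₂ − 1/a_t)] = 1.04356 km/s.
Second burn Δv₂ = |v₂ − v_a| = 0.5676 km/s.
Total Δv = Δv₁ + Δv₂ = 1.372 km/s.

Δv = 1.37 km/s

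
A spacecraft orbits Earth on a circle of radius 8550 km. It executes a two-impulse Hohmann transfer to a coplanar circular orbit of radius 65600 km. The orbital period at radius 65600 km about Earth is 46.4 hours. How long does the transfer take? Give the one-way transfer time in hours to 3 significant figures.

t = 9.86 hours

From Kepler's third law T² = 4π²r³/μ at r = 65600 km, T = 46.4 hours = 46.4 × 3600 s = 1.6704×10^5 s: μ = 4π²r³/T² = 3.99420×10^5 km³/s².
Semi-major axis of the transfer orbit: a_t = (8550 + 65600)/2 = 37075 km.
Half the transfer-orbit period gives t = π√(a_t³/μ) = 35490 s.
Converting: 35490 s ÷ 3600 s/hour = 9.86 hours.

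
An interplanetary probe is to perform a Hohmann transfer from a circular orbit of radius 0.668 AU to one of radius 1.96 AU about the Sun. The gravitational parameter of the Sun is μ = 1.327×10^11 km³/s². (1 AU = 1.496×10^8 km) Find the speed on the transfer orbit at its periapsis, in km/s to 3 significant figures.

v = 44.5 km/s

In km: r₁ = 0.668 × 1.496×10^8 = 9.99328×10^7 km; r₂ = 1.96 × 1.496×10^8 = 2.93216×10^8 km.
Semi-major axis of the transfer orbit: a_t = (9.99328×10^7 + 2.93216×10^8)/2 = 1.965744×10^8 km.
At periapsis, r = 9.99328×10^7 km.
Vis-viva: v = √[μ(2/r − 1/a_t)] = √[1.327×10^11 × (2/9.99328×10^7 − 1/1.965744×10^8)] = 44.51 km/s.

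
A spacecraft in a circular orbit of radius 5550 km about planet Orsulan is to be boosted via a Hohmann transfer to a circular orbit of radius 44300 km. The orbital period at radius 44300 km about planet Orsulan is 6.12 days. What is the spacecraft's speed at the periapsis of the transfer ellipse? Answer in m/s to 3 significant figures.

From Kepler's third law T² = 4π²r³/μ at r = 44300 km, T = 6.12 days = 6.12 × 86400 s = 5.28768×10^5 s: μ = 4π²r³/T² = 12275.5 km³/s².
Transfer-ellipse semi-major axis a_t = (r₁ + r₂)/2 = (5550 + 44300)/2 = 24925 km.
At periapsis, r = 5550 km.
Vis-viva: v = √[μ(2/r − 1/a_t)] = √[12275.5 × (2/5550 − 1/24925)] = 1.983 km/s.

v = 1980 m/s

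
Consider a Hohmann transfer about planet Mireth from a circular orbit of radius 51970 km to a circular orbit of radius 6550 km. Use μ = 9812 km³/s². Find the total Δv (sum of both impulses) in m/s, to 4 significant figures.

Δv = 636.2 m/s

The Hohmann ellipse has a_t = (r₁ + r₂)/2 = 29260 km.
At r₁ the circular-orbit speed is v₁ = √(μ/r₁) = 0.43451 km/s.
Transfer-orbit speed at r₁ (vis-viva): v_a = √[μ(2/r₁ − 1/a_t)] = 0.20558 km/s.
First burn Δv₁ = |v_a − v₁| = 0.22893 km/s.
At r₂, v₂ = √(μ/r₂) = 1.22393 km/s.
Transfer-orbit speed at r₂: v_p = √[μ(2/r₂ − 1/a_t)] = 1.63116 km/s.
Second burn Δv₂ = |v₂ − v_p| = 0.40723 km/s.
Δv = Δv₁ + Δv₂ = 0.22893 + 0.40723 = 0.6362 km/s.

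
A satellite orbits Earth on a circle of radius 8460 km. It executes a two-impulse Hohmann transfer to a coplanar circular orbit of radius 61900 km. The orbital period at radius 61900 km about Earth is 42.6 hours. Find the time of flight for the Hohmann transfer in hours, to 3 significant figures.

From Kepler's third law T² = 4π²r³/μ at r = 61900 km, T = 42.6 hours = 42.6 × 3600 s = 1.5336×10^5 s: μ = 4π²r³/T² = 3.98114×10^5 km³/s².
Semi-major axis of the transfer orbit: a_t = (8460 + 61900)/2 = 35180 km.
By Kepler's third law the transfer-orbit period is T = 2π√(a_t³/μ), so t = T/2 = 32854 s.
Converting: 32854 s ÷ 3600 s/hour = 9.13 hours.

t = 9.13 hours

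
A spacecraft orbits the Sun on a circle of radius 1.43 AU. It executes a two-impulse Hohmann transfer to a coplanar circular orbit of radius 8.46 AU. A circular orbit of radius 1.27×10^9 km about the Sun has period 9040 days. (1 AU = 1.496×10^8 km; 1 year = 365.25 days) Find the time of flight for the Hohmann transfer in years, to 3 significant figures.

From Kepler's third law T² = 4π²r³/μ at r = 1.27×10^9 km, T = 9040 days = 9040 × 86400 s = 7.81056×10^8 s: μ = 4π²r³/T² = 1.32558×10^11 km³/s².
In km: r₁ = 1.43 × 1.496×10^8 = 2.13928×10^8 km; r₂ = 8.46 × 1.496×10^8 = 1.265616×10^9 km.
The Hohmann ellipse has a_t = (r₁ + r₂)/2 = 7.39772×10^8 km.
By Kepler's third law the transfer-orbit period is T = 2π√(a_t³/μ), so t = T/2 = 1.736×10^8 s.
Converting: 1.736×10^8 s ÷ 3.15576×10^7 s/year (365.25 × 86400) = 5.50 years.

t = 5.50 years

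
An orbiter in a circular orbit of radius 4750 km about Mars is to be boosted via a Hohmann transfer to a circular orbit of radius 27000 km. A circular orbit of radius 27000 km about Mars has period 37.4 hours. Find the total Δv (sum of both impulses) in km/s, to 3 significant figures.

From Kepler's third law T² = 4π²r³/μ at r = 27000 km, T = 37.4 hours = 37.4 × 3600 s = 1.3464×10^5 s: μ = 4π²r³/T² = 42865.0 km³/s².
Transfer-ellipse semi-major axis a_t = (r₁ + r₂)/2 = (4750 + 27000)/2 = 15875 km.
Circular speed at r₁: v₁ = √(μ/r₁) = √(42865.0/4750) = 3.004032 km/s.
Transfer-orbit speed at r₁ (v² = μ(2/r − 1/a)): v_p = √[μ(2/r₁ − 1/a_t)] = 3.917686 km/s.
First burn Δv₁ = |v_p − v₁| = 0.91365 km/s.
At r₂, v₂ = √(μ/r₂) = 1.259997 km/s.
Transfer-orbit speed at r₂: v_a = √[μ(2/r₂ − 1/a_t)] = 0.6892225 km/s.
Second burn Δv₂ = |v₂ − v_a| = 0.57077 km/s.
Δv = Δv₁ + Δv₂ = 0.91365 + 0.57077 = 1.484 km/s.

Δv = 1.48 km/s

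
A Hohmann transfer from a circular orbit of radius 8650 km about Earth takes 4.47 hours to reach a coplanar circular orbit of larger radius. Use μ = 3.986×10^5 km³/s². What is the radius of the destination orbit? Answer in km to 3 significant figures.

r₂ = 35100 km

Transfer time t = 4.47 hours = 16092 s, and t = π√(a_t³/μ).
So a_t = (μ t²/π²)^(1/3) = (3.986×10^5 × (16092)² / π²)^(1/3) = 21869 km.
Since a_t = (r₁ + r₂)/2, r₂ = 2a_t − r₁ = 2×21869 − 8650 = 35088 km.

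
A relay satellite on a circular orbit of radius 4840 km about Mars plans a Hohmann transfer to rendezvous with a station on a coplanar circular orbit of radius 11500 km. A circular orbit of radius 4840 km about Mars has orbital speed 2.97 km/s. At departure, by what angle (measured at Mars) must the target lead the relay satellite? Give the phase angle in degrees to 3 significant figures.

φ = 72.2°

From the circular-orbit relation v² = μ/r at r = 4840 km: μ = v²r = (2.97)² × 4840 = 42693.2 km³/s².
Transfer-ellipse semi-major axis a_t = (r₁ + r₂)/2 = (4840 + 11500)/2 = 8170 km.
Transfer time t = π√(a_t³/μ) = 11230 s.
The target's mean motion on its circular orbit is ω₂ = √(μ/r₂³) = 1.675×10^-4 rad/s.
Angle swept by the target during transfer: ω₂·t = 1.881 rad = 107.8°.
The relay satellite traverses 180° on the transfer ellipse, so the target must lead by 180° − 107.8° = 72.2°.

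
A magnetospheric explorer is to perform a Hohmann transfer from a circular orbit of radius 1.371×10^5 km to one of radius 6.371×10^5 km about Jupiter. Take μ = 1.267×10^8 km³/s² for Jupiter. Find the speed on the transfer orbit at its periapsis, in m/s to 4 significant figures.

Semi-major axis of the transfer orbit: a_t = (1.371×10^5 + 6.371×10^5)/2 = 3.871×10^5 km.
At periapsis, r = 1.371×10^5 km.
From the vis-viva equation, v = √[μ(2/r − 1/a_t)] = 39.00 km/s.

v = 39000 m/s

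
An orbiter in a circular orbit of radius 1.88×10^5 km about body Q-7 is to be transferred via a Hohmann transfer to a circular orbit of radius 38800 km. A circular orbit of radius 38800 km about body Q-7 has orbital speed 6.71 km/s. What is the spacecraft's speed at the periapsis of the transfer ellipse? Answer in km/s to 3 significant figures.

v = 8.64 km/s

From the circular-orbit relation v² = μ/r at r = 38800 km: μ = v²r = (6.71)² × 38800 = 1.74694×10^6 km³/s².
The Hohmann ellipse has a_t = (r₁ + r₂)/2 = 1.134×10^5 km.
The periapsis of the transfer ellipse is at r = 38800 km.
From the vis-viva equation, v = √[μ(2/r − 1/a_t)] = 8.640 km/s.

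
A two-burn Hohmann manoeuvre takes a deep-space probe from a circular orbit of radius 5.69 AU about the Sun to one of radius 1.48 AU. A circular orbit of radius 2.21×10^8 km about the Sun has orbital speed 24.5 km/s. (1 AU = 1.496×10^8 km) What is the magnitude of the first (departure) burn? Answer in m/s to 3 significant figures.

From the circular-orbit relation v² = μ/r at r = 2.21×10^8 km: μ = v²r = (24.5)² × 2.21×10^8 = 1.32655×10^11 km³/s².
In km: r₁ = 5.69 × 1.496×10^8 = 8.51224×10^8 km; r₂ = 1.48 × 1.496×10^8 = 2.21408×10^8 km.
Transfer-ellipse semi-major axis a_t = (r₁ + r₂)/2 = (8.51224×10^8 + 2.21408×10^8)/2 = 5.36316×10^8 km.
On the circular orbit at r = 8.51224×10^8 km, v_c = √(μ/r) = 12.484 km/s.
Vis-viva on the transfer ellipse at r = 8.51224×10^8 km gives v_t = √[μ(2/r − 1/a_t)] = 8.0210 km/s.
Δv₁ = |v_t − v_c| = |8.0210 − 12.484| = 4.463 km/s.

Δv₁ = 4460 m/s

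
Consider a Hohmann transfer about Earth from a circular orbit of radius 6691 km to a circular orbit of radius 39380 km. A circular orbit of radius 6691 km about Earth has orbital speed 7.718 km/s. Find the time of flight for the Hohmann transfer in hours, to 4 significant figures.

t = 4.833 hours

From the circular-orbit relation v² = μ/r at r = 6691 km: μ = v²r = (7.718)² × 6691 = 3.98566×10^5 km³/s².
The Hohmann ellipse has a_t = (r₁ + r₂)/2 = 23035.5 km.
Transfer time t = π√(a_t³/μ) = π√((23035.5)³ / 3.98566×10^5) = 17400 s.
Converting: 17400 s ÷ 3600 s/hour = 4.833 hours.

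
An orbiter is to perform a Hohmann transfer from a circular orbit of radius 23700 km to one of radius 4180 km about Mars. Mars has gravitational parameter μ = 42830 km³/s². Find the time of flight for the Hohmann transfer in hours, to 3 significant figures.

Transfer-ellipse semi-major axis a_t = (r₁ + r₂)/2 = (23700 + 4180)/2 = 13940 km.
Half the transfer-orbit period gives t = π√(a_t³/μ) = 24980 s.
Converting: 24980 s ÷ 3600 s/hour = 6.94 hours.

t = 6.94 hours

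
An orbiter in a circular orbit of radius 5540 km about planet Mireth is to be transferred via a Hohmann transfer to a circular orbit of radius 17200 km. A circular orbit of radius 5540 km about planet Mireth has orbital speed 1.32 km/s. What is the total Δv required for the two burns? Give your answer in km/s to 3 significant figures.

Δv = 0.530 km/s

From the circular-orbit relation v² = μ/r at r = 5540 km: μ = v²r = (1.32)² × 5540 = 9652.90 km³/s².
Transfer-ellipse semi-major axis a_t = (r₁ + r₂)/2 = (5540 + 17200)/2 = 11370 km.
At r₁ the circular-orbit speed is v₁ = √(μ/r₁) = 1.3200 km/s.
Transfer-orbit speed at r₁ (vis-viva equation): v_p = √[μ(2/r₁ − 1/a_t)] = 1.6235 km/s.
First burn Δv₁ = |v_p − v₁| = 0.3035 km/s.
At r₂, v₂ = √(μ/r₂) = 0.7491 km/s.
Transfer-orbit speed at r₂: v_a = √[μ(2/r₂ − 1/a_t)] = 0.5229 km/s.
Second burn Δv₂ = |v₂ − v_a| = 0.2262 km/s.
Δv = Δv₁ + Δv₂ = 0.3035 + 0.2262 = 0.5297 km/s.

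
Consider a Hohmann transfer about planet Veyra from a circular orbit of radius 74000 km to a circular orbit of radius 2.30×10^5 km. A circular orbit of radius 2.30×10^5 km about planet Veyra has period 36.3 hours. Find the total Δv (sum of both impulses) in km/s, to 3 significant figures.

From Kepler's third law T² = 4π²r³/μ at r = 2.30×10^5 km, T = 36.3 hours = 36.3 × 3600 s = 1.3068×10^5 s: μ = 4π²r³/T² = 2.81271×10^7 km³/s².
Transfer-ellipse semi-major axis a_t = (r₁ + r₂)/2 = (74000 + 2.300×10^5)/2 = 1.520×10^5 km.
At r₁ the circular-orbit speed is v₁ = √(μ/r₁) = 19.496 km/s.
Transfer-orbit speed at r₁ (vis-viva equation): v_p = √[μ(2/r₁ − 1/a_t)] = 23.982 km/s.
First burn Δv₁ = |v_p − v₁| = 4.486 km/s.
At r₂, v₂ = √(μ/r₂) = 11.059 km/s.
Transfer-orbit speed at r₂: v_a = √[μ(2/r₂ − 1/a_t)] = 7.7160 km/s.
Second burn Δv₂ = |v₂ − v_a| = 3.343 km/s.
Δv = Δv₁ + Δv₂ = 4.486 + 3.343 = 7.829 km/s.

Δv = 7.83 km/s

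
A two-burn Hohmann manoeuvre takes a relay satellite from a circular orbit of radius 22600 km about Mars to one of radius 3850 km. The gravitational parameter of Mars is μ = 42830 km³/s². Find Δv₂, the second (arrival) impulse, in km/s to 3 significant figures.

Δv₂ = 1.02 km/s

Transfer-ellipse semi-major axis a_t = (r₁ + r₂)/2 = (22600 + 3850)/2 = 13225 km.
Circular speed at r = 3850 km: v_c = √(μ/r) = 3.335 km/s.
Vis-viva on the transfer ellipse at r = 3850 km gives v_t = √[μ(2/r − 1/a_t)] = 4.360 km/s.
Δv₂ = |v_t − v_c| = |4.360 − 3.335| = 1.025 km/s.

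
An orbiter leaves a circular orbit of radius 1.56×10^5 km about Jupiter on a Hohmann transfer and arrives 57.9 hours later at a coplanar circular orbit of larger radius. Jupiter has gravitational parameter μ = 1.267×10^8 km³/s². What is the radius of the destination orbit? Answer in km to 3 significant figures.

Transfer time t = 57.9 hours = 2.0844×10^5 s, and t = π√(a_t³/μ).
So a_t = (μ t²/π²)^(1/3) = (1.267×10^8 × (2.0844×10^5)² / π²)^(1/3) = 8.2315×10^5 km.
Since a_t = (r₁ + r₂)/2, r₂ = 2a_t − r₁ = 2×8.2315×10^5 − 1.560×10^5 = 1.4903×10^6 km.

r₂ = 1.49×10^6 km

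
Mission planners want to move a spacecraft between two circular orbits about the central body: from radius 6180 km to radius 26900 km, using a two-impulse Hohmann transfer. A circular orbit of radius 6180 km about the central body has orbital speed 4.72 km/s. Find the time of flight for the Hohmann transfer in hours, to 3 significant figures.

From the circular-orbit relation v² = μ/r at r = 6180 km: μ = v²r = (4.72)² × 6180 = 1.37681×10^5 km³/s².
Semi-major axis of the transfer orbit: a_t = (6180 + 26900)/2 = 16540 km.
By Kepler's third law the transfer-orbit period is T = 2π√(a_t³/μ), so t = T/2 = 18010 s.
Converting: 18010 s ÷ 3600 s/hour = 5.00 hours.

t = 5.00 hours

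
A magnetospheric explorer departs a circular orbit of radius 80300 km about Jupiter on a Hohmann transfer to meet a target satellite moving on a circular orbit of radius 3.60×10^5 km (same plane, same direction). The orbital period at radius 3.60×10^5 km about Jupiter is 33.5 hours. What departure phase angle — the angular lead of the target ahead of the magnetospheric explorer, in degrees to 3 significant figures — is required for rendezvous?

φ = 93.9°

From Kepler's third law T² = 4π²r³/μ at r = 3.60×10^5 km, T = 33.5 hours = 33.5 × 3600 s = 1.206×10^5 s: μ = 4π²r³/T² = 1.26641×10^8 km³/s².
The Hohmann ellipse has a_t = (r₁ + r₂)/2 = 2.2015×10^5 km.
The half-period of the transfer ellipse is t = π√(a_t³/μ) = 28836.4 s.
The target's mean motion on its circular orbit is ω₂ = √(μ/r₂³) = 5.20994×10^-5 rad/s.
Angle swept by the target during transfer: ω₂·t = 1.5024 rad = 86.08°.
Arrival is 180° from departure on the ellipse, so φ = 180° − 86.08° = 93.9°.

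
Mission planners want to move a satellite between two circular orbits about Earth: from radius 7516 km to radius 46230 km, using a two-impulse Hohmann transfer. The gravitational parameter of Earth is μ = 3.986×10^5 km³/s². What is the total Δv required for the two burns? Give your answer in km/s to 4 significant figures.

Δv = 3.653 km/s

The Hohmann ellipse has a_t = (r₁ + r₂)/2 = 26873 km.
Circular speed at r₁: v₁ = √(μ/r₁) = √(3.986×10^5/7516) = 7.2824 km/s.
On the transfer ellipse at r₁, vis-viva gives v_p = √[μ(2/r₁ − 1/a_t)] = 9.5517 km/s.
First burn Δv₁ = |v_p − v₁| = 2.2693 km/s.
At r₂, v₂ = √(μ/r₂) = 2.9363 km/s.
Transfer-orbit speed at r₂: v_a = √[μ(2/r₂ − 1/a_t)] = 1.5529 km/s.
Second burn Δv₂ = |v₂ − v_a| = 1.3834 km/s.
Δv = Δv₁ + Δv₂ = 2.2693 + 1.3834 = 3.653 km/s.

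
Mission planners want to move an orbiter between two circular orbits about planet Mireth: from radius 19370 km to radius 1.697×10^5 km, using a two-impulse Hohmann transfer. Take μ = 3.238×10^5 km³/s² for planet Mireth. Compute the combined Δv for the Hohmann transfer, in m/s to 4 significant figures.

Semi-major axis of the transfer orbit: a_t = (19370 + 1.697×10^5)/2 = 94535 km.
Circular speed at r₁: v₁ = √(μ/r₁) = √(3.238×10^5/19370) = 4.089 km/s.
Transfer-orbit speed at r₁ (vis-viva equation): v_p = √[μ(2/r₁ − 1/a_t)] = 5.478 km/s.
First burn Δv₁ = |v_p − v₁| = 1.389 km/s.
At r₂, v₂ = √(μ/r₂) = 1.38133 km/s.
Transfer-orbit speed at r₂: v_a = √[μ(2/r₂ − 1/a_t)] = 0.625268 km/s.
Second burn Δv₂ = |v₂ − v_a| = 0.7561 km/s.
Total Δv = Δv₁ + Δv₂ = 2.145 km/s.

Δv = 2145 m/s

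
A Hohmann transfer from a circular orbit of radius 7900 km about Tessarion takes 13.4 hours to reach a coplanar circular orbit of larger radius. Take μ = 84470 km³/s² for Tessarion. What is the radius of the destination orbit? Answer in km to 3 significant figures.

r₂ = 46300 km

Transfer time t = 13.4 hours = 48240 s, and t = π√(a_t³/μ).
So a_t = (μ t²/π²)^(1/3) = (84470 × (48240)² / π²)^(1/3) = 27106 km.
Since a_t = (r₁ + r₂)/2, r₂ = 2a_t − r₁ = 2×27106 − 7900 = 46312 km.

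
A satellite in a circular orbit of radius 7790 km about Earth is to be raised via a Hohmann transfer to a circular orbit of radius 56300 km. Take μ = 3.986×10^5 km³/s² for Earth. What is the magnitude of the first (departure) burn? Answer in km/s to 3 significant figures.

The Hohmann ellipse has a_t = (r₁ + r₂)/2 = 32045 km.
On the circular orbit at r = 7790 km, v_c = √(μ/r) = 7.153 km/s.
Transfer-orbit speed at the same r (vis-viva, a = a_t): v_t = √[μ(2/r − 1/a_t)] = 9.481 km/s.
Δv₁ = |v_t − v_c| = |9.481 − 7.153| = 2.328 km/s.

Δv₁ = 2.33 km/s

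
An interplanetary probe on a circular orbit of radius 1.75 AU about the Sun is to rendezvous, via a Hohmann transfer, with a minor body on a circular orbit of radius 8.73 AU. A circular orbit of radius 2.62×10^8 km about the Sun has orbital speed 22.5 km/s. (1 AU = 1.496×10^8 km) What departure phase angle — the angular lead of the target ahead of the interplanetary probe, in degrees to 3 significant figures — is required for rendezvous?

From the circular-orbit relation v² = μ/r at r = 2.62×10^8 km: μ = v²r = (22.5)² × 2.62×10^8 = 1.32638×10^11 km³/s².
In km: r₁ = 1.75 × 1.496×10^8 = 2.618×10^8 km; r₂ = 8.73 × 1.496×10^8 = 1.306008×10^9 km.
Transfer-ellipse semi-major axis a_t = (r₁ + r₂)/2 = (2.618×10^8 + 1.306008×10^9)/2 = 7.83904×10^8 km.
The half-period of the transfer ellipse is t = π√(a_t³/μ) = 1.8933×10^8 s.
Target angular speed ω₂ = √(μ/r₂³) = 7.7164×10^-9 rad/s.
Angle swept by the target during transfer: ω₂·t = 1.4609 rad = 83.70°.
The interplanetary probe traverses 180° on the transfer ellipse, so the target must lead by 180° − 83.70° = 96.3°.

φ = 96.3°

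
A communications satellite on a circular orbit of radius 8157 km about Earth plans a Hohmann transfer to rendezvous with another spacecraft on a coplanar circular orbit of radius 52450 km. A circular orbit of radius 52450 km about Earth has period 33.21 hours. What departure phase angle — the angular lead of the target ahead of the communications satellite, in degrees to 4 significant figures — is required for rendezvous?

φ = 101.0°

From Kepler's third law T² = 4π²r³/μ at r = 52450 km, T = 33.21 hours = 33.21 × 3600 s = 1.19556×10^5 s: μ = 4π²r³/T² = 3.98523×10^5 km³/s².
Transfer-ellipse semi-major axis a_t = (r₁ + r₂)/2 = (8157 + 52450)/2 = 30303.5 km.
The half-period of the transfer ellipse is t = π√(a_t³/μ) = 26252.00 s.
The target's mean motion on its circular orbit is ω₂ = √(μ/r₂³) = 5.255433×10^-5 rad/s.
Angle swept by the target during transfer: ω₂·t = 1.379656 rad = 79.048°.
Arrival is 180° from departure on the ellipse, so φ = 180° − 79.048° = 101.0°.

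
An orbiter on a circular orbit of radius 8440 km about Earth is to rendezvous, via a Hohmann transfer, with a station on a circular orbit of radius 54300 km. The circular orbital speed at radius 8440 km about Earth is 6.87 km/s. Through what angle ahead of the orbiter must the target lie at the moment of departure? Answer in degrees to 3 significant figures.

φ = 101°

From the circular-orbit relation v² = μ/r at r = 8440 km: μ = v²r = (6.87)² × 8440 = 3.98342×10^5 km³/s².
Semi-major axis of the transfer orbit: a_t = (8440 + 54300)/2 = 31370 km.
The half-period of the transfer ellipse is t = π√(a_t³/μ) = 27656 s.
The target's mean motion on its circular orbit is ω₂ = √(μ/r₂³) = 4.9880×10^-5 rad/s.
Angle swept by the target during transfer: ω₂·t = 1.3795 rad = 79.04°.
Arrival is 180° from departure on the ellipse, so φ = 180° − 79.04° = 101°.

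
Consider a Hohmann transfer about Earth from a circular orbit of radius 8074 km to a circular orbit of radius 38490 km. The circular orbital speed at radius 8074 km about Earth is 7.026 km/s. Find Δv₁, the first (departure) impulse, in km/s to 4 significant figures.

From the circular-orbit relation v² = μ/r at r = 8074 km: μ = v²r = (7.026)² × 8074 = 3.98570×10^5 km³/s².
The Hohmann ellipse has a_t = (r₁ + r₂)/2 = 23282 km.
On the circular orbit at r = 8074 km, v_c = √(μ/r) = 7.026 km/s.
Transfer-orbit speed at the same r (vis-viva, a = a_t): v_t = √[μ(2/r − 1/a_t)] = 9.034 km/s.
Δv₁ = |v_t − v_c| = |9.034 − 7.026| = 2.008 km/s.

Δv₁ = 2.008 km/s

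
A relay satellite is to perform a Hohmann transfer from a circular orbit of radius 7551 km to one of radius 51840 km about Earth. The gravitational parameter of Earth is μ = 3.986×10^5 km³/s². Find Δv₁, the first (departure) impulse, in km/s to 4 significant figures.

Semi-major axis of the transfer orbit: a_t = (7551 + 51840)/2 = 29695.5 km.
On the circular orbit at r = 7551 km, v_c = √(μ/r) = 7.266 km/s.
Vis-viva on the transfer ellipse at r = 7551 km gives v_t = √[μ(2/r − 1/a_t)] = 9.600 km/s.
Δv₁ = |v_t − v_c| = |9.600 − 7.266| = 2.334 km/s.

Δv₁ = 2.334 km/s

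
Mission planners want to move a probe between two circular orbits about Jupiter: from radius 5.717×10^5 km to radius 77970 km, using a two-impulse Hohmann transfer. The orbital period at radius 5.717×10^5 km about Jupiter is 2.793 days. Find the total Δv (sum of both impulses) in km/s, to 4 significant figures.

From Kepler's third law T² = 4π²r³/μ at r = 5.717×10^5 km, T = 2.793 days = 2.793 × 86400 s = 2.413152×10^5 s: μ = 4π²r³/T² = 1.26676×10^8 km³/s².
The Hohmann ellipse has a_t = (r₁ + r₂)/2 = 3.24835×10^5 km.
Circular speed at r₁: v₁ = √(μ/r₁) = √(1.26676×10^8/5.717×10^5) = 14.8855 km/s.
On the transfer ellipse at r₁, vis-viva gives v_a = √[μ(2/r₁ − 1/a_t)] = 7.29282 km/s.
First burn Δv₁ = |v_a − v₁| = 7.593 km/s.
At r₂, v₂ = √(μ/r₂) = 40.307 km/s.
Transfer-orbit speed at r₂: v_p = √[μ(2/r₂ − 1/a_t)] = 53.473 km/s.
Second burn Δv₂ = |v₂ − v_p| = 13.17 km/s.
Δv = Δv₁ + Δv₂ = 7.593 + 13.17 = 20.76 km/s.

Δv = 20.76 km/s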